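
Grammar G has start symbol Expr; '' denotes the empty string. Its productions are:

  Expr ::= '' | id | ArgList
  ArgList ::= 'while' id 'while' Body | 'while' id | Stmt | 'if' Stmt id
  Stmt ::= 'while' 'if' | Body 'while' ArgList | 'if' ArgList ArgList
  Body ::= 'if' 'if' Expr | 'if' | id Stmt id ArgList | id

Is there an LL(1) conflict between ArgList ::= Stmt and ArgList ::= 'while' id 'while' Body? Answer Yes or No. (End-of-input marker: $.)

Yes

FIRST(Stmt) = { 'if', 'while', id } and FIRST('while' id 'while' Body) = { 'while' }.
Both contain 'while', so the two alternatives are not disjoint — LL(1) conflict.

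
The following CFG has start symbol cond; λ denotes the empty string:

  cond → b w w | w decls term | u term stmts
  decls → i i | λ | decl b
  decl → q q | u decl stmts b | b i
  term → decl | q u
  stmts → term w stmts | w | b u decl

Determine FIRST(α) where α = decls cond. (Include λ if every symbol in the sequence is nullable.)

{ b, i, q, u, w }

Add FIRST(decls)\{λ} = { b, i, q, u }; decls is nullable, continue.
Add FIRST(cond) = { b, u, w }; cond is not nullable, stop.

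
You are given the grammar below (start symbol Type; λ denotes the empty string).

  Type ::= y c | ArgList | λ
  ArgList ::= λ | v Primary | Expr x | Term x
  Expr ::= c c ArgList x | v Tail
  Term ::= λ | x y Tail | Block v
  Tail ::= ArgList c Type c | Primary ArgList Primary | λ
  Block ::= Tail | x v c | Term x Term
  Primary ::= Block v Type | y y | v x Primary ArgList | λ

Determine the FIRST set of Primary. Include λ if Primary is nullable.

{ c, v, x, y, λ }

From Primary ::= Block v Type: Block nullable, take FIRST(Block) ∪ {v} = { c, v, x, y }.
Primary ::= y y contributes {y}.
Primary ::= v x Primary ArgList contributes {v}.
Primary ::= λ contributes λ.
Union: FIRST(Primary) = { c, v, x, y, λ }.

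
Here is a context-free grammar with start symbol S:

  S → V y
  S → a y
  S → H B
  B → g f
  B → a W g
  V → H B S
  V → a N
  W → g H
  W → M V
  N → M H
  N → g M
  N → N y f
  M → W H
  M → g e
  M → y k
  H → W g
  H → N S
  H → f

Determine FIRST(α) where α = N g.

Add FIRST(N) = { g, y }; N is not nullable, stop.

{ g, y }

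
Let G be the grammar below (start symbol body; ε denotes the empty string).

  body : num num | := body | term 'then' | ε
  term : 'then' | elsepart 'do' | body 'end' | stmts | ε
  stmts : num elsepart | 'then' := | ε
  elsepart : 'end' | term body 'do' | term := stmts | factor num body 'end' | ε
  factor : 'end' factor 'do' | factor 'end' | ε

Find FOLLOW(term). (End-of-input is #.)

{ 'do', 'end', 'then', :=, num }

In body : term 'then': add FIRST('then') = { 'then' }.
In elsepart : term body 'do': add FIRST(body 'do') = { 'do', 'end', 'then', :=, num }.
In elsepart : term := stmts: add FIRST(:= stmts) = { := }.
Union: FOLLOW(term) = { 'do', 'end', 'then', :=, num }.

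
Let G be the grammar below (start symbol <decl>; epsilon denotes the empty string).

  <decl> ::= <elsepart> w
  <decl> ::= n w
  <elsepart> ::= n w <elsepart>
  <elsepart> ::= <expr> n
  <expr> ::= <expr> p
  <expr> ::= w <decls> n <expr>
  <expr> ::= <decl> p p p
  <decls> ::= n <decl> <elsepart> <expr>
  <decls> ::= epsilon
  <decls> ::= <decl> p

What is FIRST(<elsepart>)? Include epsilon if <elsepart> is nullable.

<elsepart> ::= n w <elsepart> contributes {n}.
From <elsepart> ::= <expr> n: add FIRST(<expr>) = { n, w }.
Union: FIRST(<elsepart>) = { n, w }.

{ n, w }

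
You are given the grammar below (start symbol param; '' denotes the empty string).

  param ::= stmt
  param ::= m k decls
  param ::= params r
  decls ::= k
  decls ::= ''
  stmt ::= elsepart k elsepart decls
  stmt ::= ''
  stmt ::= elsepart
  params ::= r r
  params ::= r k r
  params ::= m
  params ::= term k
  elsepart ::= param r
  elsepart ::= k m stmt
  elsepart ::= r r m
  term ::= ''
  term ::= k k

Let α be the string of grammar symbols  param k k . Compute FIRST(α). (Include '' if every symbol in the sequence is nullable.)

{ k, m, r }

Add FIRST(param)\{''} = { k, m, r }; param is nullable, continue.
k is a terminal; add {k} and stop.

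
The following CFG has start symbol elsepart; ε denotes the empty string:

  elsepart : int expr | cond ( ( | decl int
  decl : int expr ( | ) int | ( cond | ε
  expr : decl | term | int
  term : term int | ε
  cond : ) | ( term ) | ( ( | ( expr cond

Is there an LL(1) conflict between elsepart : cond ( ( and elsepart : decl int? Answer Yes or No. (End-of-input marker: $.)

FIRST(cond ( () = { (, ) } and FIRST(decl int) = { (, ), int }.
Both contain (, so the two alternatives are not disjoint — LL(1) conflict.

Yes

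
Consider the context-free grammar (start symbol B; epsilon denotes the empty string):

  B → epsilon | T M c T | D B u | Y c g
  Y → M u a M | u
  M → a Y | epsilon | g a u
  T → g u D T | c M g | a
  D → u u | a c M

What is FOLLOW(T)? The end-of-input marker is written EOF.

{ EOF, a, c, g, u }

In B → T M c T: add FIRST(M c T) = { a, c, g }.
In B → T M c T: T is at the end, add FOLLOW(B) = { EOF, u }.
In T → g u D T: T is at the end, add FOLLOW(T) = { EOF, a, c, g, u }.
Union: FOLLOW(T) = { EOF, a, c, g, u }.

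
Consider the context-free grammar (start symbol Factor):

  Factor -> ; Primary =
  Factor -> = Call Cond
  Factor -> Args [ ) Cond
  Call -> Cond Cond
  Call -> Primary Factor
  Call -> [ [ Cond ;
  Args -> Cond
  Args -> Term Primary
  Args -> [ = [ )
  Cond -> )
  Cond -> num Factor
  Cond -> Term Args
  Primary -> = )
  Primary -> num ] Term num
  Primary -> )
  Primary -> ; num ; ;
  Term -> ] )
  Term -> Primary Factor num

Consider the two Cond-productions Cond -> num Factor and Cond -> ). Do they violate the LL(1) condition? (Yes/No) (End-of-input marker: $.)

No

FIRST(num Factor) = { num } and FIRST()) = { ) }.
The FIRST sets are disjoint and neither alternative is nullable — no conflict.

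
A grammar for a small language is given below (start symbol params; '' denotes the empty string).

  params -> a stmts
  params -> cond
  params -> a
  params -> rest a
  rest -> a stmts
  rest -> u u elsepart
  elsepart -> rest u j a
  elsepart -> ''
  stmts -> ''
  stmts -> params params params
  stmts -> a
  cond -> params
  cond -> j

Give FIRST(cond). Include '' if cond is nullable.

{ a, j, u }

From cond -> params: add FIRST(params) = { a, j, u }.
cond -> j contributes {j}.
Union: FIRST(cond) = { a, j, u }.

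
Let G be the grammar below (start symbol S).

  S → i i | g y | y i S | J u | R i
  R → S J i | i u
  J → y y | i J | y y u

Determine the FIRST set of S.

S → i i contributes {i}.
S → g y contributes {g}.
S → y i S contributes {y}.
From S → J u: add FIRST(J) = { i, y }.
From S → R i: add FIRST(R) = { g, i, y }.
Union: FIRST(S) = { g, i, y }.

{ g, i, y }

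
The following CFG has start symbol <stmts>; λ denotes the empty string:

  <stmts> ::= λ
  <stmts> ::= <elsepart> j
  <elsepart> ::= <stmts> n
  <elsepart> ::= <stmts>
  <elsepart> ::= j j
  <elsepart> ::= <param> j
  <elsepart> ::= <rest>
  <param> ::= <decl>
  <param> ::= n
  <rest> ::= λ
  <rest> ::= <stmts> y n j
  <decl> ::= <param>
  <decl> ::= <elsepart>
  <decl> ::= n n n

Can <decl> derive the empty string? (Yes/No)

<decl> ::= <param> and each of <param> is nullable, so <decl> ⇒* λ.

Yes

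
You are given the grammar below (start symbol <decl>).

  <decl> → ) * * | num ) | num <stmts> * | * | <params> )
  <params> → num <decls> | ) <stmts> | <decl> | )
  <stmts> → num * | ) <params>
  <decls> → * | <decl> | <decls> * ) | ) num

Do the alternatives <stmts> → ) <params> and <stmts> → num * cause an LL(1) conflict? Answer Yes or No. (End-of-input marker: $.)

FIRST() <params>) = { ) } and FIRST(num *) = { num }.
The FIRST sets are disjoint and neither alternative is nullable — no conflict.

No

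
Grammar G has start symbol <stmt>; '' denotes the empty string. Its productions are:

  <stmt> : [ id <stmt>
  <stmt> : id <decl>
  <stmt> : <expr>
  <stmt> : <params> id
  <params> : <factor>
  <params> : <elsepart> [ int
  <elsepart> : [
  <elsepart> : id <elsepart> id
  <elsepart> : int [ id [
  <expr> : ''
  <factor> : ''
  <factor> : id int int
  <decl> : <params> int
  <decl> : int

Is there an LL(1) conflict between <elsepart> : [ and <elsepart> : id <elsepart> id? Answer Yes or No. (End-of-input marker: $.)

No

FIRST([) = { [ } and FIRST(id <elsepart> id) = { id }.
The FIRST sets are disjoint and neither alternative is nullable — no conflict.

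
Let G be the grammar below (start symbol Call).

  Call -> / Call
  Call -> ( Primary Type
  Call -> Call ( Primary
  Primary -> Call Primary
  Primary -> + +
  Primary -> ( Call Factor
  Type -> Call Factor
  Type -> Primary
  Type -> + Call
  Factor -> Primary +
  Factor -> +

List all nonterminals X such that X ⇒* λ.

No nonterminal has an empty production or an RHS whose symbols are all nullable.

{ } (none)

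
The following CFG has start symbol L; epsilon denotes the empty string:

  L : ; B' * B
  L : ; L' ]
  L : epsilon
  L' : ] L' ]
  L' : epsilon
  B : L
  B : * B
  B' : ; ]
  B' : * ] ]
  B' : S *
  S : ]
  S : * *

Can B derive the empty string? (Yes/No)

B : L and each of L is nullable, so B ⇒* epsilon.

Yes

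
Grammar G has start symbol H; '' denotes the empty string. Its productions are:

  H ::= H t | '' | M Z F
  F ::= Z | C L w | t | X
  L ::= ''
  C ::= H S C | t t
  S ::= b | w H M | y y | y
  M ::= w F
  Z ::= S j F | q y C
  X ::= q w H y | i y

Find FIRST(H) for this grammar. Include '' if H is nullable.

From H ::= H t: H nullable, take FIRST(H) ∪ {t} = { t, w }.
H ::= '' contributes ''.
From H ::= M Z F: add FIRST(M) = { w }.
Union: FIRST(H) = { t, w, '' }.

{ t, w, '' }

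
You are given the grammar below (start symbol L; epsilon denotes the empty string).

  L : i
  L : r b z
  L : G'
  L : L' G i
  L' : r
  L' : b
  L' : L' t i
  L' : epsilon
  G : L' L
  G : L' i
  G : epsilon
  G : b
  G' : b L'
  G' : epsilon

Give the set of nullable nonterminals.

{ G, G', L, L' }

Directly nullable (have an epsilon-production): L', G, G'.
L : G' with every symbol nullable, so L is nullable.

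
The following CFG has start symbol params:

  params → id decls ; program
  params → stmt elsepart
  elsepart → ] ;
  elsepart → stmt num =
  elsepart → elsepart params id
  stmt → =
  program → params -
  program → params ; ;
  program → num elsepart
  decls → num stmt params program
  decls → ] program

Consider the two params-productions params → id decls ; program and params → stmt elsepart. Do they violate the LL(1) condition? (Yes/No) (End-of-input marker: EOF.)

No

FIRST(id decls ; program) = { id } and FIRST(stmt elsepart) = { = }.
The FIRST sets are disjoint and neither alternative is nullable — no conflict.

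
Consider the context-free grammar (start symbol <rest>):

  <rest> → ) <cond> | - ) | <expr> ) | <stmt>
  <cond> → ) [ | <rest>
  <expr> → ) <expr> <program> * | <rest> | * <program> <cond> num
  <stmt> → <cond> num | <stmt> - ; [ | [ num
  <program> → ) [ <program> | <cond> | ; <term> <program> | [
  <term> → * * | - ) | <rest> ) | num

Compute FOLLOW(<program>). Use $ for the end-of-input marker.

{ ), *, -, [ }

In <expr> → ) <expr> <program> *: add FIRST(*) = { * }.
In <expr> → * <program> <cond> num: add FIRST(<cond> num) = { ), *, -, [ }.
In <program> → ) [ <program>: <program> is at the end, add FOLLOW(<program>) = { ), *, -, [ }.
In <program> → ; <term> <program>: <program> is at the end, add FOLLOW(<program>) = { ), *, -, [ }.
Union: FOLLOW(<program>) = { ), *, -, [ }.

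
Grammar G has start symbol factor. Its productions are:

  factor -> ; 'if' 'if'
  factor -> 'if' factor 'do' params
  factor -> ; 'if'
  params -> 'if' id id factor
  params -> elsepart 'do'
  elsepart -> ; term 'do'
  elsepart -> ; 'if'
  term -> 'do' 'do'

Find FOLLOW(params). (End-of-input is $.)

In factor -> 'if' factor 'do' params: params is at the end, add FOLLOW(factor) = { $, 'do' }.
Union: FOLLOW(params) = { $, 'do' }.

{ $, 'do' }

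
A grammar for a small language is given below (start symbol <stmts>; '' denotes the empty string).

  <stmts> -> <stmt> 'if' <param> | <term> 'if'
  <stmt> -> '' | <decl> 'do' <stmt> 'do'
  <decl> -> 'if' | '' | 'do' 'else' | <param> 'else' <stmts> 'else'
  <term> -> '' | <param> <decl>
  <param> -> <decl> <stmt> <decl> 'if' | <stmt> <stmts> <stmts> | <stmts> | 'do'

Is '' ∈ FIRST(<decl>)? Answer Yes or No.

<decl> has an ''-production, so <decl> ⇒ ''.

Yes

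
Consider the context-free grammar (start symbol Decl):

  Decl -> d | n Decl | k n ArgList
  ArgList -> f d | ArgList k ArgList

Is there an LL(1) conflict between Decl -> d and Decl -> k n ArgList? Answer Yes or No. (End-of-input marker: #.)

FIRST(d) = { d } and FIRST(k n ArgList) = { k }.
The FIRST sets are disjoint and neither alternative is nullable — no conflict.

No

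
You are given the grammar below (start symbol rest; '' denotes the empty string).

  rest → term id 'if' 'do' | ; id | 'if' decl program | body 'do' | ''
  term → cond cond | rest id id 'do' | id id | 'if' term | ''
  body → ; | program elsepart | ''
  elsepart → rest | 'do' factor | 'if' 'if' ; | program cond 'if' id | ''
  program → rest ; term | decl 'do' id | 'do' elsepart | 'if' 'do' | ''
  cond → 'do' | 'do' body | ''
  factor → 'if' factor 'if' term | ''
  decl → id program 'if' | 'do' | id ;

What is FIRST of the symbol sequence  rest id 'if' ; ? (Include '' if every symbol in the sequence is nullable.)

{ 'do', 'if', ;, id }

Add FIRST(rest)\{''} = { 'do', 'if', ;, id }; rest is nullable, continue.
id is a terminal; add {id} and stop.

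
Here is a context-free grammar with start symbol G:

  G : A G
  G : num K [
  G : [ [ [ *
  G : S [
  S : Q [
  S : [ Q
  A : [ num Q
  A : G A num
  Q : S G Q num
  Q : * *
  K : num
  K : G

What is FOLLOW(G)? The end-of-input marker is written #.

G is the start symbol, so # ∈ FOLLOW(G).
In G : A G: G is at the end, add FOLLOW(G) = { #, *, [, num }.
In A : G A num: add FIRST(A num) = { *, [, num }.
In Q : S G Q num: add FIRST(Q num) = { *, [ }.
In K : G: G is at the end, add FOLLOW(K) = { [ }.
Union: FOLLOW(G) = { #, *, [, num }.

{ #, *, [, num }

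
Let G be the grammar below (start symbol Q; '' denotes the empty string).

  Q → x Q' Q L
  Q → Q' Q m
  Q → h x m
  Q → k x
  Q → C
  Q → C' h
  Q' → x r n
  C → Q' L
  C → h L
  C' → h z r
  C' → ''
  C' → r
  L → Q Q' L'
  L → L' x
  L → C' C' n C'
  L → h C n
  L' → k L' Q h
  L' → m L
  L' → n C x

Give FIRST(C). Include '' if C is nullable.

From C → Q' L: add FIRST(Q') = { x }.
C → h L contributes {h}.
Union: FIRST(C) = { h, x }.

{ h, x }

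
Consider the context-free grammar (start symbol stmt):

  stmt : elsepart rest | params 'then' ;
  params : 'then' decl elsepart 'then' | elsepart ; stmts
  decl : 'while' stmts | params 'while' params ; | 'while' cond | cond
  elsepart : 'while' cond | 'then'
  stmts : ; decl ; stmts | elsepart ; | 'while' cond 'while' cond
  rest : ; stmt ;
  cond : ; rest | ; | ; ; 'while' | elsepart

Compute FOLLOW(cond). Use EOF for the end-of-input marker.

In decl : 'while' cond: cond is at the end, add FOLLOW(decl) = { 'then', 'while', ; }.
In decl : cond: cond is at the end, add FOLLOW(decl) = { 'then', 'while', ; }.
In elsepart : 'while' cond: cond is at the end, add FOLLOW(elsepart) = { 'then', 'while', ; }.
In stmts : 'while' cond 'while' cond: add FIRST('while' cond) = { 'while' }.
In stmts : 'while' cond 'while' cond: cond is at the end, add FOLLOW(stmts) = { 'then', 'while', ; }.
Union: FOLLOW(cond) = { 'then', 'while', ; }.

{ 'then', 'while', ; }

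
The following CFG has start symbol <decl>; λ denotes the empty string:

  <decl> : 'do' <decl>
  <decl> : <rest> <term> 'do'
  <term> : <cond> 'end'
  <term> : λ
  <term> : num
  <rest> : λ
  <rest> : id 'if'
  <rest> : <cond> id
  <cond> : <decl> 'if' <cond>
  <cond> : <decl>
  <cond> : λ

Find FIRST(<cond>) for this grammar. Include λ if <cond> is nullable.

{ 'do', 'end', id, num, λ }

From <cond> : <decl> 'if' <cond>: add FIRST(<decl>) = { 'do', 'end', id, num }.
From <cond> : <decl>: add FIRST(<decl>) = { 'do', 'end', id, num }.
<cond> : λ contributes λ.
Union: FIRST(<cond>) = { 'do', 'end', id, num, λ }.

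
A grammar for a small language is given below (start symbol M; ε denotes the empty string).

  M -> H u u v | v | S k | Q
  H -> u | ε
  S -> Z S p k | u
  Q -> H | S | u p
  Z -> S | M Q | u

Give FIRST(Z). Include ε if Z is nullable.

From Z -> S: add FIRST(S) = { u, v }.
From Z -> M Q: M, Q nullable, take FIRST(M) ∪ FIRST(Q) = { u, v }; also ε since the whole RHS is nullable.
Z -> u contributes {u}.
Union: FIRST(Z) = { u, v, ε }.

{ u, v, ε }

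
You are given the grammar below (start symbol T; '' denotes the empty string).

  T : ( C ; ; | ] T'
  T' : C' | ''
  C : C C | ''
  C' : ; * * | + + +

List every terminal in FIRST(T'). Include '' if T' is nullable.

{ +, ;, '' }

From T' : C': add FIRST(C') = { +, ; }.
T' : '' contributes ''.
Union: FIRST(T') = { +, ;, '' }.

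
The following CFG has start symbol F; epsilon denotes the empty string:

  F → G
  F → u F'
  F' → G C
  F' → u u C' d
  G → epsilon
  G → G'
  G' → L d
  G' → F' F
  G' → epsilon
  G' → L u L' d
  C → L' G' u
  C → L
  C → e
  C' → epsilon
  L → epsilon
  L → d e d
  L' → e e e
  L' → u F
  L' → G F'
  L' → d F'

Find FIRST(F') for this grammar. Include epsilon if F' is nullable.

{ d, e, u, epsilon }

From F' → G C: G, C nullable, take FIRST(G) ∪ FIRST(C) = { d, e, u }; also epsilon since the whole RHS is nullable.
F' → u u C' d contributes {u}.
Union: FIRST(F') = { d, e, u, epsilon }.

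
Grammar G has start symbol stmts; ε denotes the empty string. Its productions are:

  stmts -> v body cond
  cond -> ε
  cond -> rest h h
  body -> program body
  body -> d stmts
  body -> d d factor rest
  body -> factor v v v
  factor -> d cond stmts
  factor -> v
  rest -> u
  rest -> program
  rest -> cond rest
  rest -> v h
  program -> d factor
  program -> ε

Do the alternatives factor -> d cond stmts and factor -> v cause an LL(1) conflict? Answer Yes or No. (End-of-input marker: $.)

FIRST(d cond stmts) = { d } and FIRST(v) = { v }.
The FIRST sets are disjoint and neither alternative is nullable — no conflict.

No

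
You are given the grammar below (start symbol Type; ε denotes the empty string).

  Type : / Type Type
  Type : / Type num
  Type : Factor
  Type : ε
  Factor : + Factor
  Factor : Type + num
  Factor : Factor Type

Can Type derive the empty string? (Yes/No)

Yes

Type has an ε-production, so Type ⇒ ε.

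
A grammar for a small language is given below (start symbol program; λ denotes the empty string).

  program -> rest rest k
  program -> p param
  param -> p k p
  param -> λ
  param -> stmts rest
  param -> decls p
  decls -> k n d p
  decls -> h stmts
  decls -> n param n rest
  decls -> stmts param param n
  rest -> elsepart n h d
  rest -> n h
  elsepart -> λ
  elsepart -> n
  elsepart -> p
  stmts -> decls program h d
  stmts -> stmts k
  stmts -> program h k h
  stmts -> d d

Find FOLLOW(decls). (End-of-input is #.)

{ n, p }

In param -> decls p: add FIRST(p) = { p }.
In stmts -> decls program h d: add FIRST(program h d) = { n, p }.
Union: FOLLOW(decls) = { n, p }.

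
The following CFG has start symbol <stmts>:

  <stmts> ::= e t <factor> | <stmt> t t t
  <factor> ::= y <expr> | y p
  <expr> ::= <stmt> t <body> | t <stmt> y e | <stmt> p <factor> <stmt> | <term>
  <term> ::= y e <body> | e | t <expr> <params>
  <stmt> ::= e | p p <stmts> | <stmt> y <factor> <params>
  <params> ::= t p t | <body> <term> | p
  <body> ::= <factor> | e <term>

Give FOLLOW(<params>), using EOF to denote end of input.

{ EOF, e, p, t, y }

In <term> ::= t <expr> <params>: <params> is at the end, add FOLLOW(<term>) = { EOF, e, p, t, y }.
In <stmt> ::= <stmt> y <factor> <params>: <params> is at the end, add FOLLOW(<stmt>) = { EOF, e, p, t, y }.
Union: FOLLOW(<params>) = { EOF, e, p, t, y }.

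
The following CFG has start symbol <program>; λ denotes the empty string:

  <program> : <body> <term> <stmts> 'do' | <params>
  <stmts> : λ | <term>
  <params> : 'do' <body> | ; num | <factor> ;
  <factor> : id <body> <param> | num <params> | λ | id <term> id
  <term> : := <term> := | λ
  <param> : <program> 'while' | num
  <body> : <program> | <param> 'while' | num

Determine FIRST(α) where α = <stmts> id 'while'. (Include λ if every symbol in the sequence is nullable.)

{ :=, id }

Add FIRST(<stmts>)\{λ} = { := }; <stmts> is nullable, continue.
id is a terminal; add {id} and stop.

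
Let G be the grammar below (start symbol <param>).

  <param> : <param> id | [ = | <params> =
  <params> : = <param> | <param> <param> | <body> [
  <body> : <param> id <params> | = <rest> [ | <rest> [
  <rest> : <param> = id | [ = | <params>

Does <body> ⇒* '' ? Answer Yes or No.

No

No nonterminal in this grammar is nullable.
No production of <body> has an RHS whose symbols are all nullable, so <body> is not nullable.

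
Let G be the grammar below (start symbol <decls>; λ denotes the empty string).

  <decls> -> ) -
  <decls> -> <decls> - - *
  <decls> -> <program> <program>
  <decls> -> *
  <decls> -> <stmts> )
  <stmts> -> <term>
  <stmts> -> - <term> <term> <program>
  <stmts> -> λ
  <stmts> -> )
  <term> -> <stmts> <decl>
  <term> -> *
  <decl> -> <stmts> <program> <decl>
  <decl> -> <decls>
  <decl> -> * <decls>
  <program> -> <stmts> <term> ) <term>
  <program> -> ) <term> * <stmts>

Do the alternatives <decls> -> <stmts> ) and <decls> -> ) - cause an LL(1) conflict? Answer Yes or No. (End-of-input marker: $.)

Yes

FIRST(<stmts> )) = { ), *, - } and FIRST() -) = { ) }.
Both contain ), so the two alternatives are not disjoint — LL(1) conflict.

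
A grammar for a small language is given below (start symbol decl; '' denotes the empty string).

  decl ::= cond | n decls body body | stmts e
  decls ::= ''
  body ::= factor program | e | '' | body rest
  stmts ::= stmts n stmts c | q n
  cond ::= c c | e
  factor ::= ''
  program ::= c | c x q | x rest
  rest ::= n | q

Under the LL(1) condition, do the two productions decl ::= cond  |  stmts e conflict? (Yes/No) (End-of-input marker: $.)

FIRST(cond) = { c, e } and FIRST(stmts e) = { q }.
The FIRST sets are disjoint and neither alternative is nullable — no conflict.

No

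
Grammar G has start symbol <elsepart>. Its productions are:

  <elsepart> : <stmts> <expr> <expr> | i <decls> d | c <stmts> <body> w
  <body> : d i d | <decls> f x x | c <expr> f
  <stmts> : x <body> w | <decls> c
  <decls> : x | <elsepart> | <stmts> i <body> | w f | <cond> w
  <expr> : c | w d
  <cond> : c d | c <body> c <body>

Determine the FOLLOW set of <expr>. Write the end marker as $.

{ $, c, d, f, w }

In <elsepart> : <stmts> <expr> <expr>: add FIRST(<expr>) = { c, w }.
In <elsepart> : <stmts> <expr> <expr>: <expr> is at the end, add FOLLOW(<elsepart>) = { $, c, d, f }.
In <body> : c <expr> f: add FIRST(f) = { f }.
Union: FOLLOW(<expr>) = { $, c, d, f, w }.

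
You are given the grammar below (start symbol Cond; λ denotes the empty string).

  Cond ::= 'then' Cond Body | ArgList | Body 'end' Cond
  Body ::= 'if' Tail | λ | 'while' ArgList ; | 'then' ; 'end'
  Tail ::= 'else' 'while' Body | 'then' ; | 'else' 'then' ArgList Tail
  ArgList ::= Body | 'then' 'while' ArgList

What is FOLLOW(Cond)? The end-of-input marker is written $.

{ $, 'if', 'then', 'while' }

Cond is the start symbol, so $ ∈ FOLLOW(Cond).
In Cond ::= 'then' Cond Body: add FIRST(Body)\{λ} = { 'if', 'then', 'while' }.
  Since Body is nullable, also add FOLLOW(Cond) = { $, 'if', 'then', 'while' }.
In Cond ::= Body 'end' Cond: Cond is at the end, add FOLLOW(Cond) = { $, 'if', 'then', 'while' }.
Union: FOLLOW(Cond) = { $, 'if', 'then', 'while' }.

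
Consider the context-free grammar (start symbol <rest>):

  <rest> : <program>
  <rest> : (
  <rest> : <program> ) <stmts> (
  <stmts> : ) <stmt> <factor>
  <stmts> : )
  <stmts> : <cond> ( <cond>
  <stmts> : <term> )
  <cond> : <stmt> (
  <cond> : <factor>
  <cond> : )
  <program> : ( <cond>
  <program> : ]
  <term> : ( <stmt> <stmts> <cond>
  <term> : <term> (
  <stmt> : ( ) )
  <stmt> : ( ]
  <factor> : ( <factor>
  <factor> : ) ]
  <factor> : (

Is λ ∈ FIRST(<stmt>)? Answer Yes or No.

No nonterminal in this grammar is nullable.
No production of <stmt> has an RHS whose symbols are all nullable, so <stmt> is not nullable.

No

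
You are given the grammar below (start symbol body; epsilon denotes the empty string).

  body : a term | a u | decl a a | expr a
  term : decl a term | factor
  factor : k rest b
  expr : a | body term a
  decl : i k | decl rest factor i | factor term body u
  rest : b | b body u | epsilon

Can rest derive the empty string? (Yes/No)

rest has an epsilon-production, so rest ⇒ epsilon.

Yes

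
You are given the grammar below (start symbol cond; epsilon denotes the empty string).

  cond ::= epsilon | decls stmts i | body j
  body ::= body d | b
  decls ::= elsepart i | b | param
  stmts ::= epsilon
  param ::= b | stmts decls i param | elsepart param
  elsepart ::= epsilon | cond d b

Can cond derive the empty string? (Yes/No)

cond has an epsilon-production, so cond ⇒ epsilon.

Yes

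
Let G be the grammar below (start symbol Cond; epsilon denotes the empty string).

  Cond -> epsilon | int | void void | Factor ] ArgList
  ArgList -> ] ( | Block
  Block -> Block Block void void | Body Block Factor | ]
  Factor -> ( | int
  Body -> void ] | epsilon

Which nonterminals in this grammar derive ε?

Directly nullable (have an epsilon-production): Cond, Body.
No other nonterminal has a production whose RHS symbols are all nullable.

{ Body, Cond }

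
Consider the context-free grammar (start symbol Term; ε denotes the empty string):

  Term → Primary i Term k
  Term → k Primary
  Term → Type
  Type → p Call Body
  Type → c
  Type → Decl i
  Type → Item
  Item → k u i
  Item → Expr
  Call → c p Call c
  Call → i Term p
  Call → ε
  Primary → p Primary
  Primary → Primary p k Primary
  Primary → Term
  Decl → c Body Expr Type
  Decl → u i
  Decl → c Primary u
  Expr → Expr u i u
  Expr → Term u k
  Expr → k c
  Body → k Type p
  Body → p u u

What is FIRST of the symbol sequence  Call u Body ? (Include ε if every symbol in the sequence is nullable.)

Add FIRST(Call)\{ε} = { c, i }; Call is nullable, continue.
u is a terminal; add {u} and stop.

{ c, i, u }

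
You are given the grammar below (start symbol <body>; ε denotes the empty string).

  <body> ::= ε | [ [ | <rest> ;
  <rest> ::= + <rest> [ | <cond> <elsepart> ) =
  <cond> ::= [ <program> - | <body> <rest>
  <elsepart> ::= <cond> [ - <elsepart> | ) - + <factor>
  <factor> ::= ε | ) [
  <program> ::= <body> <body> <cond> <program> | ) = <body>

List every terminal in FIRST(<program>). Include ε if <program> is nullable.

{ ), +, [ }

From <program> ::= <body> <body> <cond> <program>: <body>, <body> nullable, take FIRST(<body>) ∪ FIRST(<body>) ∪ FIRST(<cond>) = { +, [ }.
<program> ::= ) = <body> contributes {)}.
Union: FIRST(<program>) = { ), +, [ }.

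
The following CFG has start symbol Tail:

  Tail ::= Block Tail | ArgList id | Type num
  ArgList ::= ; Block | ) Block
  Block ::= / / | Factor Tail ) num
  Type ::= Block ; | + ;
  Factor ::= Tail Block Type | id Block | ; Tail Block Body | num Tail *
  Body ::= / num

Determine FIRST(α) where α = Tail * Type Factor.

Add FIRST(Tail) = { ), +, /, ;, id, num }; Tail is not nullable, stop.

{ ), +, /, ;, id, num }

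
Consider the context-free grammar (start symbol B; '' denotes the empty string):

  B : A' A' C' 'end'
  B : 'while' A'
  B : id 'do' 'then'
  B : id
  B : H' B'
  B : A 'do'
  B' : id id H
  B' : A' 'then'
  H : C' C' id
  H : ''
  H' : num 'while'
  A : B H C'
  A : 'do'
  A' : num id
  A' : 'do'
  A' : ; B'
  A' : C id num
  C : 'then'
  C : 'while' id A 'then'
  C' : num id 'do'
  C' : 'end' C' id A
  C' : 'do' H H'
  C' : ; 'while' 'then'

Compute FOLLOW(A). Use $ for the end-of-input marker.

{ 'do', 'end', 'then', ;, id, num }

In B : A 'do': add FIRST('do') = { 'do' }.
In C : 'while' id A 'then': add FIRST('then') = { 'then' }.
In C' : 'end' C' id A: A is at the end, add FOLLOW(C') = { 'do', 'end', 'then', ;, id, num }.
Union: FOLLOW(A) = { 'do', 'end', 'then', ;, id, num }.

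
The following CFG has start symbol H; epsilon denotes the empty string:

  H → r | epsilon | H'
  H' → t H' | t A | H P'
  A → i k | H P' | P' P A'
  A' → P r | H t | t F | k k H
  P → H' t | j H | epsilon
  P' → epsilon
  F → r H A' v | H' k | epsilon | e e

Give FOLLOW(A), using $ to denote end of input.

In H' → t A: A is at the end, add FOLLOW(H') = { $, j, k, r, t, v }.
Union: FOLLOW(A) = { $, j, k, r, t, v }.

{ $, j, k, r, t, v }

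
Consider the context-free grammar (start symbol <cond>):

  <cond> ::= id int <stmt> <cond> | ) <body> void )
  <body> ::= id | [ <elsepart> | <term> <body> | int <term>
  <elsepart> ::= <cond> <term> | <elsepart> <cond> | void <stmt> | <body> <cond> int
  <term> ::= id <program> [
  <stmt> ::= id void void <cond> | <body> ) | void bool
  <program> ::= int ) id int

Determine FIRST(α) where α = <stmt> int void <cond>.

Add FIRST(<stmt>) = { [, id, int, void }; <stmt> is not nullable, stop.

{ [, id, int, void }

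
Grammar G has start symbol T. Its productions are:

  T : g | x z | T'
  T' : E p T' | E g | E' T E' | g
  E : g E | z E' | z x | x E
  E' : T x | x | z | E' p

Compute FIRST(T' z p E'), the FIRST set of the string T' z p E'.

Add FIRST(T') = { g, x, z }; T' is not nullable, stop.

{ g, x, z }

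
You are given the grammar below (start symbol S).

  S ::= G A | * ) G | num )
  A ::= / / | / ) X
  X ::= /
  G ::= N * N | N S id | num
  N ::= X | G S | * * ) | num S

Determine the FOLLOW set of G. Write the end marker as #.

In S ::= G A: add FIRST(A) = { / }.
In S ::= * ) G: G is at the end, add FOLLOW(S) = { #, *, /, id, num }.
In N ::= G S: add FIRST(S) = { *, /, num }.
Union: FOLLOW(G) = { #, *, /, id, num }.

{ #, *, /, id, num }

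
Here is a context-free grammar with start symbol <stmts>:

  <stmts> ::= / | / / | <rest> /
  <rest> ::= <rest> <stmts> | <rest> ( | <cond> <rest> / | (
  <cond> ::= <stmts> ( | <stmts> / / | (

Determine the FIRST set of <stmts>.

<stmts> ::= / contributes {/}.
<stmts> ::= / / contributes {/}.
From <stmts> ::= <rest> /: add FIRST(<rest>) = { (, / }.
Union: FIRST(<stmts>) = { (, / }.

{ (, / }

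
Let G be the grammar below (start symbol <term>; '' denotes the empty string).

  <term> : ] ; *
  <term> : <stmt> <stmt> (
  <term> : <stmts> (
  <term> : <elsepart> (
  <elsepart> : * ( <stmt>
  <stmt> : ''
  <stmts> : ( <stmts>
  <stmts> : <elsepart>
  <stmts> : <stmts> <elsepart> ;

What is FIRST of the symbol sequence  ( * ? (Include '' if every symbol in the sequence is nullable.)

{ ( }

( is a terminal; add {(} and stop.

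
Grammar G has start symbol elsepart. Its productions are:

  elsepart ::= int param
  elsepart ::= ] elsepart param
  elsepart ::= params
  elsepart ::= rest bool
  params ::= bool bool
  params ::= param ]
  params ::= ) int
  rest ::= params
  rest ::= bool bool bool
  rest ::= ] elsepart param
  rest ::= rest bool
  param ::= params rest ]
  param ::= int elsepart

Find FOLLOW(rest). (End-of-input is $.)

{ ], bool }

In elsepart ::= rest bool: add FIRST(bool) = { bool }.
In rest ::= rest bool: add FIRST(bool) = { bool }.
In param ::= params rest ]: add FIRST(]) = { ] }.
Union: FOLLOW(rest) = { ], bool }.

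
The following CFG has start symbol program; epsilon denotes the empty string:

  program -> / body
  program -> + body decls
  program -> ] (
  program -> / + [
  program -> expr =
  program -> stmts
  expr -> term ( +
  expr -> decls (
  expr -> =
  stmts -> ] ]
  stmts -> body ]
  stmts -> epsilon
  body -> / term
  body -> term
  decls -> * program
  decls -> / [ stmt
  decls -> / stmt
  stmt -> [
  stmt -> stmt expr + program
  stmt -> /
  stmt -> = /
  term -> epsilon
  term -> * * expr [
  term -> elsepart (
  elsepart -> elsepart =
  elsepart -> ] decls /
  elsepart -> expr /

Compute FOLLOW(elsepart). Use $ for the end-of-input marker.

In term -> elsepart (: add FIRST(() = { ( }.
In elsepart -> elsepart =: add FIRST(=) = { = }.
Union: FOLLOW(elsepart) = { (, = }.

{ (, = }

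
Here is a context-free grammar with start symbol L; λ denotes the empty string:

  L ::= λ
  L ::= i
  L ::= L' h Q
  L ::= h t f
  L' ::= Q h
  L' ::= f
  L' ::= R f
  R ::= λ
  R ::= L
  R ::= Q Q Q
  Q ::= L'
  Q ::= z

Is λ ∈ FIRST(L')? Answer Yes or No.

Nullable nonterminals: L, R.
No production of L' has an RHS whose symbols are all nullable, so L' is not nullable.

No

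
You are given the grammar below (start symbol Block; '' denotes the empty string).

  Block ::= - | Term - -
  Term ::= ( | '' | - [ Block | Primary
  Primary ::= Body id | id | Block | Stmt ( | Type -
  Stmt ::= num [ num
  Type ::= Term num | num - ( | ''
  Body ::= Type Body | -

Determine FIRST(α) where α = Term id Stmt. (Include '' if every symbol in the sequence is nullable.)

{ (, -, id, num }

Add FIRST(Term)\{''} = { (, -, id, num }; Term is nullable, continue.
id is a terminal; add {id} and stop.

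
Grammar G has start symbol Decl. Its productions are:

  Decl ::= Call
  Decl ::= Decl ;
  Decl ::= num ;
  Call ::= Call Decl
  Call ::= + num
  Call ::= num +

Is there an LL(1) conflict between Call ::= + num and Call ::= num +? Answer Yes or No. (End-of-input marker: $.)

FIRST(+ num) = { + } and FIRST(num +) = { num }.
The FIRST sets are disjoint and neither alternative is nullable — no conflict.

No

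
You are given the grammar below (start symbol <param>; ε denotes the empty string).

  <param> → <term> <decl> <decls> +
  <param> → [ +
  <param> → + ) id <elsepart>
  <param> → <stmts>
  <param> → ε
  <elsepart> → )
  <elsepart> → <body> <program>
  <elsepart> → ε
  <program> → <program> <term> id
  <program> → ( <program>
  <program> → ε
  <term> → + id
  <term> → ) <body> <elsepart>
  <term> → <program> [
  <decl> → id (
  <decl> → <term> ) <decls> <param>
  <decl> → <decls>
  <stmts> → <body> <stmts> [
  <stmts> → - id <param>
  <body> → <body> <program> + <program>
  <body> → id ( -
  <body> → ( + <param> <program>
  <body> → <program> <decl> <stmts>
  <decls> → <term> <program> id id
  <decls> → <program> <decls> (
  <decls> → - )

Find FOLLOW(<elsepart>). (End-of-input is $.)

{ $, (, ), +, -, [, id }

In <param> → + ) id <elsepart>: <elsepart> is at the end, add FOLLOW(<param>) = { $, (, ), +, -, [, id }.
In <term> → ) <body> <elsepart>: <elsepart> is at the end, add FOLLOW(<term>) = { (, ), +, -, [, id }.
Union: FOLLOW(<elsepart>) = { $, (, ), +, -, [, id }.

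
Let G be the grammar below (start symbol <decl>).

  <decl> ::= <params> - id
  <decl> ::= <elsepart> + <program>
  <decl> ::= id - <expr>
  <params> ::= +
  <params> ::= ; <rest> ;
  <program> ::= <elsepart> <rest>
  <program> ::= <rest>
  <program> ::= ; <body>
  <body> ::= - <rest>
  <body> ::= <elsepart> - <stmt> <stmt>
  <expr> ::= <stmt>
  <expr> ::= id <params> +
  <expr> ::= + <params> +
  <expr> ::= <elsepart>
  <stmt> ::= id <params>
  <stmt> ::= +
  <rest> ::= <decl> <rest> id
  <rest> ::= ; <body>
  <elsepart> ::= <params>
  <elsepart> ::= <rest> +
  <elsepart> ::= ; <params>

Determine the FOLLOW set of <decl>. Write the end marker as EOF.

<decl> is the start symbol, so EOF ∈ FOLLOW(<decl>).
In <rest> ::= <decl> <rest> id: add FIRST(<rest> id) = { +, ;, id }.
Union: FOLLOW(<decl>) = { EOF, +, ;, id }.

{ EOF, +, ;, id }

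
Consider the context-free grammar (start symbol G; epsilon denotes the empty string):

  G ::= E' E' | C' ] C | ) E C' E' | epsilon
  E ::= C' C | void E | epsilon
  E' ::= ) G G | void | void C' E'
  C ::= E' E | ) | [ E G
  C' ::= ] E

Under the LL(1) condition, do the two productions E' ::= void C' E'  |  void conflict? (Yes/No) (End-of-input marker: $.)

FIRST(void C' E') = { void } and FIRST(void) = { void }.
Both contain void, so the two alternatives are not disjoint — LL(1) conflict.

Yes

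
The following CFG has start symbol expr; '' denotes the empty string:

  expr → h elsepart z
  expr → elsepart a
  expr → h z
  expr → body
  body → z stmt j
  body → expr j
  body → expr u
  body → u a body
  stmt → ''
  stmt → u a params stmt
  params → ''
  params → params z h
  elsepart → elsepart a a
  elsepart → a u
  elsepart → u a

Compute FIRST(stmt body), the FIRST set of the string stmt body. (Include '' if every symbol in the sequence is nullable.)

Add FIRST(stmt)\{''} = { u }; stmt is nullable, continue.
Add FIRST(body) = { a, h, u, z }; body is not nullable, stop.

{ a, h, u, z }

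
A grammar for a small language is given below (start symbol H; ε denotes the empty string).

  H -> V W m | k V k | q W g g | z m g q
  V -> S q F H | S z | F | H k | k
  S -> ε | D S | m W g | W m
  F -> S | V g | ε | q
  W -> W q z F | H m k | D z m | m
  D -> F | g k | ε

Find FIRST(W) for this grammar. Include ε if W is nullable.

{ g, k, m, q, z }

From W -> W q z F: add FIRST(W) = { g, k, m, q, z }.
From W -> H m k: add FIRST(H) = { g, k, m, q, z }.
From W -> D z m: D nullable, take FIRST(D) ∪ {z} = { g, k, m, q, z }.
W -> m contributes {m}.
Union: FIRST(W) = { g, k, m, q, z }.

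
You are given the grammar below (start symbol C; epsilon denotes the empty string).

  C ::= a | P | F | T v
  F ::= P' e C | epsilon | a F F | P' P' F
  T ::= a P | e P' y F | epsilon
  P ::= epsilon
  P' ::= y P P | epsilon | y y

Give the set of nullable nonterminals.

{ C, F, P, P', T }

Directly nullable (have an epsilon-production): F, T, P, P'.
C ::= P with every symbol nullable, so C is nullable.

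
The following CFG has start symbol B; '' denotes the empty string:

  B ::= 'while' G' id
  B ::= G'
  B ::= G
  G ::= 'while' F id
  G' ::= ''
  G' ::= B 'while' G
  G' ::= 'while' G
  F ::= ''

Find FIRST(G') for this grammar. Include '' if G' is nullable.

{ 'while', '' }

G' ::= '' contributes ''.
From G' ::= B 'while' G: B nullable, take FIRST(B) ∪ {'while'} = { 'while' }.
G' ::= 'while' G contributes {'while'}.
Union: FIRST(G') = { 'while', '' }.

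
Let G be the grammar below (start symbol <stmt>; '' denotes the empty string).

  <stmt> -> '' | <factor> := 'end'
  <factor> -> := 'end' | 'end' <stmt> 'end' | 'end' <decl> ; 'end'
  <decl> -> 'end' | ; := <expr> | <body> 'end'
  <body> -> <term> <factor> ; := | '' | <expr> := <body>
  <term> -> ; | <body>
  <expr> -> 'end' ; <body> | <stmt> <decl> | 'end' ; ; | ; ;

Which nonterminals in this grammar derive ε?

Directly nullable (have an ''-production): <stmt>, <body>.
<term> -> <body> with every symbol nullable, so <term> is nullable.
No other nonterminal has a production whose RHS symbols are all nullable.

{ <body>, <stmt>, <term> }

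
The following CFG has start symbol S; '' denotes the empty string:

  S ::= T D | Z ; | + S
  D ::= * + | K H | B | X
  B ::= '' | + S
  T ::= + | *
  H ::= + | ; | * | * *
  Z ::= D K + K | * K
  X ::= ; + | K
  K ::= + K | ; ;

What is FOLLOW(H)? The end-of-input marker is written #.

In D ::= K H: H is at the end, add FOLLOW(D) = { #, +, ; }.
Union: FOLLOW(H) = { #, +, ; }.

{ #, +, ; }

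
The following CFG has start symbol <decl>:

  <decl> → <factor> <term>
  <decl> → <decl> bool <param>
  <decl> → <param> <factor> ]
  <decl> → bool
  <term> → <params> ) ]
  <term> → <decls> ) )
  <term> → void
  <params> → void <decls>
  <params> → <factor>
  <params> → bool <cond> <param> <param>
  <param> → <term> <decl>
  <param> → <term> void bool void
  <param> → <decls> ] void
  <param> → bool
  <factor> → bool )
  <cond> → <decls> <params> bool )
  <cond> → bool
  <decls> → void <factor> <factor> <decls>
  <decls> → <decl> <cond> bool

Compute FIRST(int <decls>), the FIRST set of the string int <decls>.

int is a terminal; add {int} and stop.

{ int }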